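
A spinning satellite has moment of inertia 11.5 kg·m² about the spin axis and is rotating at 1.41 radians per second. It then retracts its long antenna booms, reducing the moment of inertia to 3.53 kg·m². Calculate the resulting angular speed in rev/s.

Angular momentum about the spin axis is conserved since the torque about it is zero.
ω₂ = I₁ω₁ / I₂ = (11.50)(1.41 rad/s) / (3.530) = 4.593 rad/s = 0.7311 rev/s.

ω₂ ≈ 0.731 rev/s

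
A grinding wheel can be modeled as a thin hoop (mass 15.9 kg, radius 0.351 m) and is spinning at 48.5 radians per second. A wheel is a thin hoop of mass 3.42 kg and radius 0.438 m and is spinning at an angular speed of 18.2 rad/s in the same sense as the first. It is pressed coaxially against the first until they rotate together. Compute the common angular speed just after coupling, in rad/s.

|ω_f| ≈ 40.9 rad/s

The coupling torques are internal; angular momentum about the shared axis is conserved.
Moments of inertia: I_A = (15.9)(0.351)² = 1.959 kg·m²; I_B = (3.42)(0.438)² = 0.6561 kg·m².
Taking A's sense as positive: L = (1.959)(48.5) + (0.6561)(18.2) = 106.9 kg·m²·rad/s.
Combined I = 1.959 + 0.6561 = 2.615 kg·m².
ω_f = L / I = 106.9 / 2.615 = 40.90 rad/s.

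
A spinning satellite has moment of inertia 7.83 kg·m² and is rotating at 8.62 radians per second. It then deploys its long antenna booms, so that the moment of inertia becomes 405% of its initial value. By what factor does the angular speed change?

ω₂/ω₁ ≈ 0.247

With no external torque about the axis, L is conserved: I₁ω₁ = I₂ω₂.
I₂ = 4.05 × 7.83 = 31.71 kg·m².
ω₂/ω₁ = I₁/I₂ = 7.830 / 31.71 = 0.2469.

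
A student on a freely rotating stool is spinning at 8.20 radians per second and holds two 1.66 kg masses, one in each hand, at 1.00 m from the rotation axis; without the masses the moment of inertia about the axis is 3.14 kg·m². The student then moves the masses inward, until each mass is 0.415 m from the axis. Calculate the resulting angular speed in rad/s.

Angular momentum about the spin axis is conserved since the torque about it is zero.
I₁ = 3.14 + 2(1.66)(1.00)² = 6.460 kg·m²; I₂ = 3.14 + 2(1.66)(0.415)² = 3.712 kg·m².
ω₂ = I₁ω₁ / I₂ = (6.460)(8.20 rad/s) / (3.712) = 14.27 rad/s.

ω₂ ≈ 14.3 rad/s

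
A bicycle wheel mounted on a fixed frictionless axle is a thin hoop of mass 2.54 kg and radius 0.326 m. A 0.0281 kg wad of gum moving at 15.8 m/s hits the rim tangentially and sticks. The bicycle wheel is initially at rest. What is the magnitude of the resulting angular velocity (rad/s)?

The axle reaction passes through the axle and exerts no torque about it; angular momentum about the axle is conserved through the impact.
I_p = (2.54)(0.326)² = 0.2699 kg·m². Taking the sense of the wad of gum's angular momentum as positive, L_{wad} = m v R = (0.0281)(15.8)(0.326) = 0.1447 kg·m²/s.
L_i = 0 + 0.1447 = 0.1447 kg·m²/s.
After sticking, I_f = I_p + m R² = 0.2699 + (0.0281)(0.326)² = 0.2729 kg·m².
ω_f = L_i / I_f = 0.1447 / 0.2729 = 0.5303 rad/s.

|ω_f| ≈ 0.530 rad/s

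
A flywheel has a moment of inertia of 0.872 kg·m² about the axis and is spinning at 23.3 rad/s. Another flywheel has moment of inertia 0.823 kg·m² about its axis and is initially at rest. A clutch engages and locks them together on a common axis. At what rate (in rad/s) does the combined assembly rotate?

No external torque acts about the common axis, so total angular momentum is conserved.
Taking A's sense as positive: L = (0.8720)(23.3) = 20.32 kg·m²·rad/s.
Combined I = 0.8720 + 0.8230 = 1.695 kg·m².
ω_f = L / I = 20.32 / 1.695 = 11.99 rad/s.

|ω_f| ≈ 12.0 rad/s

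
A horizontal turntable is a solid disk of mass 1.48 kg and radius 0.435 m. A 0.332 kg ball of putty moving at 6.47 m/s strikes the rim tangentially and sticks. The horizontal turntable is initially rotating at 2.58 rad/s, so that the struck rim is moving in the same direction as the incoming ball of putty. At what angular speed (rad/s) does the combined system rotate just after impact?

|ω_f| ≈ 6.39 rad/s

The axle reaction passes through the axle and exerts no torque about it; angular momentum about the axle is conserved through the impact.
I_p = ½(1.48)(0.435)² = 0.1400 kg·m². Taking the sense of the ball of putty's angular momentum as positive, L_{ball} = m v R = (0.332)(6.47)(0.435) = 0.9344 kg·m²/s.
L_i = +I_p ω_p + m v R = +(0.1400)(2.58) + 0.9344 = 1.296 kg·m²/s.
After sticking, I_f = I_p + m R² = 0.1400 + (0.332)(0.435)² = 0.2028 kg·m².
ω_f = L_i / I_f = 1.296 / 0.2028 = 6.387 rad/s.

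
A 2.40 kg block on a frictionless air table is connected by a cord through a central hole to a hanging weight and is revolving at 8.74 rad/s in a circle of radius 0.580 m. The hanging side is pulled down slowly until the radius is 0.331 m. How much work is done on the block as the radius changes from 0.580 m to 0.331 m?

The constraining force is radial, so m r² ω about the center is conserved.
ω₂ = ω₁ (r₁/r₂)² = (8.74)(0.580/0.331)² = 26.84 rad/s.
W = ΔKE = ½m(v₂² − v₁²) = 63.84 J.

W ≈ 63.8 J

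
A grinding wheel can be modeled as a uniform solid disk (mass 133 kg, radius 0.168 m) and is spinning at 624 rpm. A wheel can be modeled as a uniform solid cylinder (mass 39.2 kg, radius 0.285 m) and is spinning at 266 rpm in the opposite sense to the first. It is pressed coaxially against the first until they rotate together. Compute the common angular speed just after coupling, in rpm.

|ω_f| ≈ 216 rpm

No external torque acts about the common axis, so total angular momentum is conserved.
Moments of inertia: I_A = ½(133)(0.168)² = 1.877 kg·m²; I_B = ½(39.2)(0.285)² = 1.592 kg·m².
Taking A's sense as positive: L = (1.877)(624) − (1.592)(266) = 747.7 kg·m²·rpm.
Combined I = 1.877 + 1.592 = 3.469 kg·m².
ω_f = L / I = 747.7 / 3.469 = 215.5 rpm.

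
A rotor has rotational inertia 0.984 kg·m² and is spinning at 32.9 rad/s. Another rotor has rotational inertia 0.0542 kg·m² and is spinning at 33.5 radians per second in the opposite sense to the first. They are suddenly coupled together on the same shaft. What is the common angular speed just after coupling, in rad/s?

|ω_f| ≈ 29.4 rad/s

No external torque acts about the common axis, so total angular momentum is conserved.
Taking A's sense as positive: L = (0.9840)(32.9) − (0.05420)(33.5) = 30.56 kg·m²·rad/s.
Combined I = 0.9840 + 0.05420 = 1.038 kg·m².
ω_f = L / I = 30.56 / 1.038 = 29.43 rad/s.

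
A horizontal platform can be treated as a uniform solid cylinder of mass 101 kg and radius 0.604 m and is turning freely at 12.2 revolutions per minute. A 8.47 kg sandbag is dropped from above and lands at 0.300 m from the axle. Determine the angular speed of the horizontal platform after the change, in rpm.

No external torque acts about the axle; L_before = L_after.
I_p = ½(101)(0.604)² = 18.42 kg·m².
Added inertia Σmr² = (8.47)(0.300)² = 0.7623 kg·m²; I_f = 18.42 + 0.7623 = 19.19 kg·m².
ω_f = I_p ω_i / I_f = (18.42)(12.2) / 19.19 = 11.72 rpm.

ω_f ≈ 11.7 rpm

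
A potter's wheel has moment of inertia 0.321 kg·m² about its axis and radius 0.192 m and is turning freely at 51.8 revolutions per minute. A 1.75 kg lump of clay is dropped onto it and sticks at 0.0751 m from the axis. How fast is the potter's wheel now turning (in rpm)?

The added mass arrives with no angular momentum about the axis, and any external torque about the axis is negligible, so the system's angular momentum is conserved.
Added inertia Σmr² = (1.75)(0.0751)² = 0.009870 kg·m²; I_f = 0.3210 + 0.009870 = 0.3309 kg·m².
ω_f = I_p ω_i / I_f = (0.3210)(51.8) / 0.3309 = 50.25 rpm.

ω_f ≈ 50.3 rpm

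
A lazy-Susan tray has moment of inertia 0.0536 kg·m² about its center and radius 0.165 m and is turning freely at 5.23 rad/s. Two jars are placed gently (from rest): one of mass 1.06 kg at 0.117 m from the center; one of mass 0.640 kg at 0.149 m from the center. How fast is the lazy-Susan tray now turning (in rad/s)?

ω_f ≈ 3.41 rad/s

The added mass arrives with no angular momentum about the center, and any external torque about the center is negligible, so the system's angular momentum is conserved.
Added inertia Σmr² = (1.06)(0.117)² + (0.640)(0.149)² = 0.02872 kg·m²; I_f = 0.05360 + 0.02872 = 0.08232 kg·m².
ω_f = I_p ω_i / I_f = (0.05360)(5.23) / 0.08232 = 3.405 rad/s.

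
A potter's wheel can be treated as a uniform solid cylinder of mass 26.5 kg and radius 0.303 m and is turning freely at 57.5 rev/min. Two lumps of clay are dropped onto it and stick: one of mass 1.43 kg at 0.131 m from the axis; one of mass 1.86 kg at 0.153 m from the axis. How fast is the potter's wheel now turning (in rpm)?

The added mass arrives with no angular momentum about the axis, and any external torque about the axis is negligible, so the system's angular momentum is conserved.
I_p = ½(26.5)(0.303)² = 1.216 kg·m².
Added inertia Σmr² = (1.43)(0.131)² + (1.86)(0.153)² = 0.06808 kg·m²; I_f = 1.216 + 0.06808 = 1.285 kg·m².
ω_f = I_p ω_i / I_f = (1.216)(57.5) / 1.285 = 54.45 rpm.

ω_f ≈ 54.5 rpm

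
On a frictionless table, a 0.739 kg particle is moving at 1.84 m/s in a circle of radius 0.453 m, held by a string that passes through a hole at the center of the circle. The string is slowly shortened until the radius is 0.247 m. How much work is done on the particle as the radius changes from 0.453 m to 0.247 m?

W ≈ 2.96 J

The only horizontal force on the mass is along the cord (radial), so it exerts no torque about the hole and angular momentum m v r is conserved.
v₂ = v₁ r₁ / r₂ = (1.84)(0.453) / (0.247) = 3.375 m/s.
W = ΔKE = ½m(v₂² − v₁²) = 2.957 J.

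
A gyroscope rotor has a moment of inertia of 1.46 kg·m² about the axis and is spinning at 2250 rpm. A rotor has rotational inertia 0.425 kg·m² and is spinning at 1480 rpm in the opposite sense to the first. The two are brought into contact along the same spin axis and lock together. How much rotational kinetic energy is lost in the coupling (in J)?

ΔKE lost ≈ 25100 J

The coupling torques are internal; angular momentum about the shared axis is conserved.
Taking A's sense as positive: L = (1.460)(2250) − (0.4250)(1480) = 2656 kg·m²·rpm.
Combined I = 1.460 + 0.4250 = 1.885 kg·m².
ω_f = L / I = 2656 / 1.885 = 1409 rpm.
KE_i = ½ΣIω² = 45630 J; KE_f = ½(1.885)(147.6)² = 20520 J.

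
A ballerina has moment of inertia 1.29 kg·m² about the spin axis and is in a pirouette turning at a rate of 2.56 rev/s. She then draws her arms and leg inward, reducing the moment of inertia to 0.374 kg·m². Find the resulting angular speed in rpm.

ω₂ ≈ 530 rpm

No external torque acts about the spin axis, so angular momentum is conserved.
ω₂ = I₁ω₁ / I₂ = (1.290)(2.56 rev/s) / (0.3740) = 8.830 rev/s = 529.8 rpm.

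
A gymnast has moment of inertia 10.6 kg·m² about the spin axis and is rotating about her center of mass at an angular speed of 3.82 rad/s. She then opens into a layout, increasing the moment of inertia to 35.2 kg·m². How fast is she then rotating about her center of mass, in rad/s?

Angular momentum about the spin axis is conserved since the torque about it is zero.
ω₂ = I₁ω₁ / I₂ = (10.60)(3.82 rad/s) / (35.20) = 1.150 rad/s.

ω₂ ≈ 1.15 rad/s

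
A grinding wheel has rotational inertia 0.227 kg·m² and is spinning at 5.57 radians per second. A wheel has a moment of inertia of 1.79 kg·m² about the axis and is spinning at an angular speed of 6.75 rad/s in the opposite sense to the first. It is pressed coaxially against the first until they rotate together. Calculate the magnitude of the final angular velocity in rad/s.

|ω_f| ≈ 5.36 rad/s

The coupling torques are internal; angular momentum about the shared axis is conserved.
Taking A's sense as positive: L = (0.2270)(5.57) − (1.790)(6.75) = -10.82 kg·m²·rad/s.
Combined I = 0.2270 + 1.790 = 2.017 kg·m².
ω_f = L / I = -10.82 / 2.017 = -5.363 rad/s.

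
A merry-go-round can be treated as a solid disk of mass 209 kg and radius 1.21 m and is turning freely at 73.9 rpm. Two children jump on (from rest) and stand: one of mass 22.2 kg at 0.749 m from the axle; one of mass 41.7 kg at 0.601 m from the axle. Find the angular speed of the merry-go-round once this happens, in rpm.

No external torque acts about the axle; L_before = L_after.
I_p = ½(209)(1.21)² = 153.0 kg·m².
Added inertia Σmr² = (22.2)(0.749)² + (41.7)(0.601)² = 27.52 kg·m²; I_f = 153.0 + 27.52 = 180.5 kg·m².
ω_f = I_p ω_i / I_f = (153.0)(73.9) / 180.5 = 62.64 rpm.

ω_f ≈ 62.6 rpm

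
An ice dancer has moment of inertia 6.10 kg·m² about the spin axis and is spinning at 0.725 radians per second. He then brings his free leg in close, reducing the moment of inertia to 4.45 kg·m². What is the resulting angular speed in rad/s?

ω₂ ≈ 0.994 rad/s

With no external torque about the axis, L is conserved: I₁ω₁ = I₂ω₂.
ω₂ = I₁ω₁ / I₂ = (6.100)(0.725 rad/s) / (4.450) = 0.9938 rad/s.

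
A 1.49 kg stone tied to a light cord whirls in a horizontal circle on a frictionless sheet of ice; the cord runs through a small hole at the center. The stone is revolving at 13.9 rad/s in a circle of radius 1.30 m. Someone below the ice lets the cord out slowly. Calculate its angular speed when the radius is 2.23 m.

The constraining force is radial, so m r² ω about the center is conserved.
ω₂ = ω₁ (r₁/r₂)² = (13.9)(1.30/2.23)² = 4.724 rad/s.

ω₂ ≈ 4.72 rad/s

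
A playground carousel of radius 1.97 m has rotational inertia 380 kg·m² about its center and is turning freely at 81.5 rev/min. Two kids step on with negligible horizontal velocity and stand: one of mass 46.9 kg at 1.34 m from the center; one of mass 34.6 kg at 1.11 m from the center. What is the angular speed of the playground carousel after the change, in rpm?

ω_f ≈ 61.1 rpm

No external torque acts about the center; L_before = L_after.
Added inertia Σmr² = (46.9)(1.34)² + (34.6)(1.11)² = 126.8 kg·m²; I_f = 380.0 + 126.8 = 506.8 kg·m².
ω_f = I_p ω_i / I_f = (380.0)(81.5) / 506.8 = 61.10 rpm.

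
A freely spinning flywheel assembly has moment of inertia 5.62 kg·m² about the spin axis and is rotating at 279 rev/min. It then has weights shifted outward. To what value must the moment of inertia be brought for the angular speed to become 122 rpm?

I₂ ≈ 12.9 kg·m²

No external torque acts about the spin axis, so angular momentum is conserved.
I₂ = I₁ω₁ / ω₂ = (5.62)(279) / (122) = 12.85 kg·m².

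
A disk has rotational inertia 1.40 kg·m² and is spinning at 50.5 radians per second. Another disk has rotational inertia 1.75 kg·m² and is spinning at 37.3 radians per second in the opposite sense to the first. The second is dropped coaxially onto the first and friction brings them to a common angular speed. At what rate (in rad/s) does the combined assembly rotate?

|ω_f| ≈ 1.72 rad/s

No external torque acts about the common axis, so total angular momentum is conserved.
Taking A's sense as positive: L = (1.400)(50.5) − (1.750)(37.3) = 5.425 kg·m²·rad/s.
Combined I = 1.400 + 1.750 = 3.150 kg·m².
ω_f = L / I = 5.425 / 3.150 = 1.722 rad/s.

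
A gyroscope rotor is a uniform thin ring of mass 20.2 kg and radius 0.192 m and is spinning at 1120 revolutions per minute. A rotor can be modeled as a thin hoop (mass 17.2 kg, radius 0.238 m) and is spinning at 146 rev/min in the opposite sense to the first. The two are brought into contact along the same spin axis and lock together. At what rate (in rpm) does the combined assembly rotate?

|ω_f| ≈ 402 rpm

The coupling torques are internal; angular momentum about the shared axis is conserved.
Moments of inertia: I_A = (20.2)(0.192)² = 0.7447 kg·m²; I_B = (17.2)(0.238)² = 0.9743 kg·m².
Taking A's sense as positive: L = (0.7447)(1120) − (0.9743)(146) = 691.8 kg·m²·rpm.
Combined I = 0.7447 + 0.9743 = 1.719 kg·m².
ω_f = L / I = 691.8 / 1.719 = 402.4 rpm.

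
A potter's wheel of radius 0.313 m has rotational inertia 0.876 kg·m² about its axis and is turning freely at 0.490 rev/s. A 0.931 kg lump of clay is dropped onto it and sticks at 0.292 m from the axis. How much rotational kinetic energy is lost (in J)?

The added mass arrives with no angular momentum about the axis, and any external torque about the axis is negligible, so the system's angular momentum is conserved.
Added inertia Σmr² = (0.931)(0.292)² = 0.07938 kg·m²; I_f = 0.8760 + 0.07938 = 0.9554 kg·m².
ω_f = I_p ω_i / I_f = (0.8760)(0.490) / 0.9554 = 0.4493 rev/s.
KE_i = ½(0.8760)(3.079 rad/s)² = 4.152 J; KE_f = ½(0.9554)(2.823)² = 3.807 J.

energy lost ≈ 0.345 J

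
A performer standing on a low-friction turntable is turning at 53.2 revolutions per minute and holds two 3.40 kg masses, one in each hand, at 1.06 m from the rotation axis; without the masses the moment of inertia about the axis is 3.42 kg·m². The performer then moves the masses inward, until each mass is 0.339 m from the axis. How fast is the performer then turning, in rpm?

Angular momentum about the spin axis is conserved since the torque about it is zero.
I₁ = 3.42 + 2(3.40)(1.06)² = 11.06 kg·m²; I₂ = 3.42 + 2(3.40)(0.339)² = 4.201 kg·m².
ω₂ = I₁ω₁ / I₂ = (11.06)(53.2 rpm) / (4.201) = 140.1 rpm.

ω₂ ≈ 140 rpm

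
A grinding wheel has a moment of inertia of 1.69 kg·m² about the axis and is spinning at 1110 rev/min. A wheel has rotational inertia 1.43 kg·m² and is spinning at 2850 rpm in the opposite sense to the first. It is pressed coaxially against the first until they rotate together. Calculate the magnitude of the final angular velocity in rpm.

|ω_f| ≈ 705 rpm

The coupling torques are internal; angular momentum about the shared axis is conserved.
Taking A's sense as positive: L = (1.690)(1110) − (1.430)(2850) = -2200 kg·m²·rpm.
Combined I = 1.690 + 1.430 = 3.120 kg·m².
ω_f = L / I = -2200 / 3.120 = -705.0 rpm.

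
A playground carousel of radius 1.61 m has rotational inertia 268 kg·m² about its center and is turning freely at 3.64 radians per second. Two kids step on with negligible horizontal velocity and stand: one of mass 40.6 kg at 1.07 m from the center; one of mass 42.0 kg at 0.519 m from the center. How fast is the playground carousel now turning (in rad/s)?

The added mass arrives with no angular momentum about the center, and any external torque about the center is negligible, so the system's angular momentum is conserved.
Added inertia Σmr² = (40.6)(1.07)² + (42.0)(0.519)² = 57.80 kg·m²; I_f = 268.0 + 57.80 = 325.8 kg·m².
ω_f = I_p ω_i / I_f = (268.0)(3.64) / 325.8 = 2.994 rad/s.

ω_f ≈ 2.99 rad/s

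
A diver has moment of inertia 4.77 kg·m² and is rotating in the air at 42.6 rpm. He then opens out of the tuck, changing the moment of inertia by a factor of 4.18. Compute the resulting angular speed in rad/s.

ω₂ ≈ 1.07 rad/s

Angular momentum about the spin axis is conserved since the torque about it is zero.
I₂ = 4.18 × 4.77 = 19.94 kg·m².
ω₂ = I₁ω₁ / I₂ = (4.770)(42.6 rpm) / (19.94) = 10.19 rpm = 1.067 rad/s.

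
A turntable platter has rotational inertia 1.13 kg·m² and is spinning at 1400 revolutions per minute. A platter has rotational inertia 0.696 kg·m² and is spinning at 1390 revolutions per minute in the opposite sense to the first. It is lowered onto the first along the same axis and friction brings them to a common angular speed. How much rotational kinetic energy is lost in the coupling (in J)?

No external torque acts about the common axis, so total angular momentum is conserved.
Taking A's sense as positive: L = (1.130)(1400) − (0.6960)(1390) = 614.6 kg·m²·rpm.
Combined I = 1.130 + 0.6960 = 1.826 kg·m².
ω_f = L / I = 614.6 / 1.826 = 336.6 rpm.
KE_i = ½ΣIω² = 19520 J; KE_f = ½(1.826)(35.24)² = 1134 J.

ΔKE lost ≈ 18400 J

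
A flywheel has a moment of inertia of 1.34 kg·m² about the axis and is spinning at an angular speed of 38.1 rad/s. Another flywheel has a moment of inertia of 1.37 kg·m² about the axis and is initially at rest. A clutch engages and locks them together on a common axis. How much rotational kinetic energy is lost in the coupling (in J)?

ΔKE lost ≈ 492 J

The coupling torques are internal; angular momentum about the shared axis is conserved.
Taking A's sense as positive: L = (1.340)(38.1) = 51.05 kg·m²·rad/s.
Combined I = 1.340 + 1.370 = 2.710 kg·m².
ω_f = L / I = 51.05 / 2.710 = 18.84 rad/s.
KE_i = ½ΣIω² = 972.6 J; KE_f = ½(2.710)(18.84)² = 480.9 J.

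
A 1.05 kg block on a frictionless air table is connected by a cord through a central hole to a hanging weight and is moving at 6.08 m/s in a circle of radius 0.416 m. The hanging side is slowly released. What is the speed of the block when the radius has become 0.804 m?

v₂ ≈ 3.15 m/s

The only horizontal force on the mass is along the cord (radial), so it exerts no torque about the hole and angular momentum m v r is conserved.
v₂ = v₁ r₁ / r₂ = (6.08)(0.416) / (0.804) = 3.146 m/s.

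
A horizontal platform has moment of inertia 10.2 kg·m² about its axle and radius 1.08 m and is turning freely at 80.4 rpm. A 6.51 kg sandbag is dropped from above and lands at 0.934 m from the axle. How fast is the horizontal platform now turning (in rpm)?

The added mass arrives with no angular momentum about the axle, and any external torque about the axle is negligible, so the system's angular momentum is conserved.
Added inertia Σmr² = (6.51)(0.934)² = 5.679 kg·m²; I_f = 10.20 + 5.679 = 15.88 kg·m².
ω_f = I_p ω_i / I_f = (10.20)(80.4) / 15.88 = 51.65 rpm.

ω_f ≈ 51.6 rpm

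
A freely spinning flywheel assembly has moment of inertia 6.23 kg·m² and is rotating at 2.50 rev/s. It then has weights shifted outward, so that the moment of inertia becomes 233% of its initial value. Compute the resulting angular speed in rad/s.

With no external torque about the axis, L is conserved: I₁ω₁ = I₂ω₂.
I₂ = 2.33 × 6.23 = 14.52 kg·m².
ω₂ = I₁ω₁ / I₂ = (6.230)(2.50 rev/s) / (14.52) = 1.073 rev/s = 6.742 rad/s.

ω₂ ≈ 6.74 rad/s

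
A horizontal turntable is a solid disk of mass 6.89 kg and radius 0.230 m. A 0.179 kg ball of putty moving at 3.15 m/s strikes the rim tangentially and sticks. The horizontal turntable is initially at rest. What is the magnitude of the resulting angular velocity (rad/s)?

The axle reaction passes through the axle and exerts no torque about it; angular momentum about the axle is conserved through the impact.
I_p = ½(6.89)(0.230)² = 0.1822 kg·m². Taking the sense of the ball of putty's angular momentum as positive, L_{ball} = m v R = (0.179)(3.15)(0.230) = 0.1297 kg·m²/s.
L_i = 0 + 0.1297 = 0.1297 kg·m²/s.
After sticking, I_f = I_p + m R² = 0.1822 + (0.179)(0.230)² = 0.1917 kg·m².
ω_f = L_i / I_f = 0.1297 / 0.1917 = 0.6765 rad/s.

|ω_f| ≈ 0.676 rad/s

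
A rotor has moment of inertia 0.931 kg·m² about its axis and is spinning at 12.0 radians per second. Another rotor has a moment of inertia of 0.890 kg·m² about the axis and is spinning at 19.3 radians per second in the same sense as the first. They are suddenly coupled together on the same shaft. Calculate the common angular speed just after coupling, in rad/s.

The coupling torques are internal; angular momentum about the shared axis is conserved.
Taking A's sense as positive: L = (0.9310)(12.0) + (0.8900)(19.3) = 28.35 kg·m²·rad/s.
Combined I = 0.9310 + 0.8900 = 1.821 kg·m².
ω_f = L / I = 28.35 / 1.821 = 15.57 rad/s.

|ω_f| ≈ 15.6 rad/s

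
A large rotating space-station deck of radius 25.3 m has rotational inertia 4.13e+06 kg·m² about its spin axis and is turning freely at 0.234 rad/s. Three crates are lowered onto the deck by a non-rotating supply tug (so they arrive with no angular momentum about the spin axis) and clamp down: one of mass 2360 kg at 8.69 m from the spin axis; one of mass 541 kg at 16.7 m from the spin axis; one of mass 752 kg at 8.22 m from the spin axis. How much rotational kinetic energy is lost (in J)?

No external torque acts about the spin axis; L_before = L_after.
Added inertia Σmr² = (2360)(8.69)² + (541)(16.7)² + (752)(8.22)² = 3.799e+05 kg·m²; I_f = 4.130e+06 + 3.799e+05 = 4.510e+06 kg·m².
ω_f = I_p ω_i / I_f = (4.130e+06)(0.234) / 4.510e+06 = 0.2143 rad/s.
KE_i = ½(4.130e+06)(0.2340 rad/s)² = 1.131e+05 J; KE_f = ½(4.510e+06)(0.2143)² = 1.035e+05 J.

energy lost ≈ 9520 J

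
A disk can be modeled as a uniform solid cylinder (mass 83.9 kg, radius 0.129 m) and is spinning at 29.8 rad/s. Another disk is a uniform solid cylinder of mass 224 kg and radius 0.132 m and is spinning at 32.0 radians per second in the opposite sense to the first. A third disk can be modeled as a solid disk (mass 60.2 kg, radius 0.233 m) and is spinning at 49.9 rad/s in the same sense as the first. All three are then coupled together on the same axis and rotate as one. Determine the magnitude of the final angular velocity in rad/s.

|ω_f| ≈ 9.31 rad/s

No external torque acts about the common axis, so total angular momentum is conserved.
Moments of inertia: I_A = ½(83.9)(0.129)² = 0.6981 kg·m²; I_B = ½(224)(0.132)² = 1.951 kg·m²; I_C = ½(60.2)(0.233)² = 1.634 kg·m².
Taking A's sense as positive: L = (0.6981)(29.8) − (1.951)(32.0) + (1.634)(49.9) = 39.90 kg·m²·rad/s.
Combined I = 0.6981 + 1.951 + 1.634 = 4.284 kg·m².
ω_f = L / I = 39.90 / 4.284 = 9.314 rad/s.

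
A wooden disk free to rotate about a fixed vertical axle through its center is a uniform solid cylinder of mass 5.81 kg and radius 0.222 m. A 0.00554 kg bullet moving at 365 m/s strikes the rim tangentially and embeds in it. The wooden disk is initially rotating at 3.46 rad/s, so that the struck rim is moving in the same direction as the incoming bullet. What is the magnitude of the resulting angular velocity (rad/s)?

The axle reaction passes through the axle and exerts no torque about it; angular momentum about the axle is conserved through the impact.
I_p = ½(5.81)(0.222)² = 0.1432 kg·m². Taking the sense of the bullet's angular momentum as positive, L_{bullet} = m v R = (0.00554)(365)(0.222) = 0.4489 kg·m²/s.
L_i = +I_p ω_p + m v R = +(0.1432)(3.46) + 0.4489 = 0.9443 kg·m²/s.
After sticking, I_f = I_p + m R² = 0.1432 + (0.00554)(0.222)² = 0.1434 kg·m².
ω_f = L_i / I_f = 0.9443 / 0.1434 = 6.583 rad/s.

|ω_f| ≈ 6.58 rad/s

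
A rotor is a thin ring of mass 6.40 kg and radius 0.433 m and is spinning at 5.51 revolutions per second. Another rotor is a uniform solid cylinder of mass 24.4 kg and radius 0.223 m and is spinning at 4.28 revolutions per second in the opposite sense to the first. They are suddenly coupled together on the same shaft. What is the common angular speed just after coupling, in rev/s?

No external torque acts about the common axis, so total angular momentum is conserved.
Moments of inertia: I_A = (6.40)(0.433)² = 1.200 kg·m²; I_B = ½(24.4)(0.223)² = 0.6067 kg·m².
Taking A's sense as positive: L = (1.200)(5.51) − (0.6067)(4.28) = 4.015 kg·m²·rev/s.
Combined I = 1.200 + 0.6067 = 1.807 kg·m².
ω_f = L / I = 4.015 / 1.807 = 2.222 rev/s.

|ω_f| ≈ 2.22 rev/s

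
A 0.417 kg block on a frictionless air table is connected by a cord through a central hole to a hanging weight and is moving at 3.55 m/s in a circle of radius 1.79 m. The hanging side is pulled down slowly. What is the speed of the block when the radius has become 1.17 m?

The only horizontal force on the mass is along the cord (radial), so it exerts no torque about the hole and angular momentum m v r is conserved.
v₂ = v₁ r₁ / r₂ = (3.55)(1.79) / (1.17) = 5.431 m/s.

v₂ ≈ 5.43 m/s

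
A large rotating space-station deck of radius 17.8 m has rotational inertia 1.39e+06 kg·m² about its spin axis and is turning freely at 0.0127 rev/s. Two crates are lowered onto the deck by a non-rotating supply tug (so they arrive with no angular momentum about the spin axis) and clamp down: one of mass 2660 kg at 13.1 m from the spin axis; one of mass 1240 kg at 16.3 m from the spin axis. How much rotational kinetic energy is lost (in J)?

No external torque acts about the spin axis; L_before = L_after.
Added inertia Σmr² = (2660)(13.1)² + (1240)(16.3)² = 7.859e+05 kg·m²; I_f = 1.390e+06 + 7.859e+05 = 2.176e+06 kg·m².
ω_f = I_p ω_i / I_f = (1.390e+06)(0.0127) / 2.176e+06 = 0.008113 rev/s.
KE_i = ½(1.390e+06)(0.07980 rad/s)² = 4425 J; KE_f = ½(2.176e+06)(0.05097)² = 2827 J.

energy lost ≈ 1600 J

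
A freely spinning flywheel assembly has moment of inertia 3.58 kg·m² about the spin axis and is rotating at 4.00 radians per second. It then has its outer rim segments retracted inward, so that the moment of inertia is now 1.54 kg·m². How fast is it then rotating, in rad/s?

ω₂ ≈ 9.30 rad/s

With no external torque about the axis, L is conserved: I₁ω₁ = I₂ω₂.
ω₂ = I₁ω₁ / I₂ = (3.580)(4.00 rad/s) / (1.540) = 9.299 rad/s.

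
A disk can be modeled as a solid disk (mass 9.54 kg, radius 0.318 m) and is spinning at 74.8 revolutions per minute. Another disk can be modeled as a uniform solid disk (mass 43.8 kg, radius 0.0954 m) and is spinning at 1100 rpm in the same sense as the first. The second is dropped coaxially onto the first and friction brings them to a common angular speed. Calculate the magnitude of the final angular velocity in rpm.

|ω_f| ≈ 375 rpm

The coupling torques are internal; angular momentum about the shared axis is conserved.
Moments of inertia: I_A = ½(9.54)(0.318)² = 0.4824 kg·m²; I_B = ½(43.8)(0.0954)² = 0.1993 kg·m².
Taking A's sense as positive: L = (0.4824)(74.8) + (0.1993)(1100) = 255.3 kg·m²·rpm.
Combined I = 0.4824 + 0.1993 = 0.6817 kg·m².
ω_f = L / I = 255.3 / 0.6817 = 374.6 rpm.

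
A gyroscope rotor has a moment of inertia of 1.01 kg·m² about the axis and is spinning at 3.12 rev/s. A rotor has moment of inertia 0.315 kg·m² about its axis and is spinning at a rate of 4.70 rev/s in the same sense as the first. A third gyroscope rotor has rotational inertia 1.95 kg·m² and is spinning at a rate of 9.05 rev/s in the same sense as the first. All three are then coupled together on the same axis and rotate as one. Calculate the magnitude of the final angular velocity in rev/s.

The coupling torques are internal; angular momentum about the shared axis is conserved.
Taking A's sense as positive: L = (1.010)(3.12) + (0.3150)(4.70) + (1.950)(9.05) = 22.28 kg·m²·rev/s.
Combined I = 1.010 + 0.3150 + 1.950 = 3.275 kg·m².
ω_f = L / I = 22.28 / 3.275 = 6.803 rev/s.

|ω_f| ≈ 6.80 rev/s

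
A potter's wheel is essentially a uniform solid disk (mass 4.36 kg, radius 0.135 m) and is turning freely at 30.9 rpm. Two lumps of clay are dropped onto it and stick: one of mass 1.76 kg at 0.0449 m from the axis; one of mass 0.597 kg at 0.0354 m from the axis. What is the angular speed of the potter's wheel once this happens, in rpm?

ω_f ≈ 27.9 rpm

The added mass arrives with no angular momentum about the axis, and any external torque about the axis is negligible, so the system's angular momentum is conserved.
I_p = ½(4.36)(0.135)² = 0.03973 kg·m².
Added inertia Σmr² = (1.76)(0.0449)² + (0.597)(0.0354)² = 0.004296 kg·m²; I_f = 0.03973 + 0.004296 = 0.04403 kg·m².
ω_f = I_p ω_i / I_f = (0.03973)(30.9) / 0.04403 = 27.88 rpm.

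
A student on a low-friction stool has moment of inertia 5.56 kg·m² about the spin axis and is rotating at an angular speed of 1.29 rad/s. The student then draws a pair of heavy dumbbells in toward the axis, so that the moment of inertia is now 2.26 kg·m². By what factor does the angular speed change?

No external torque acts about the spin axis, so angular momentum is conserved.
ω₂/ω₁ = I₁/I₂ = 5.560 / 2.260 = 2.460.

ω₂/ω₁ ≈ 2.46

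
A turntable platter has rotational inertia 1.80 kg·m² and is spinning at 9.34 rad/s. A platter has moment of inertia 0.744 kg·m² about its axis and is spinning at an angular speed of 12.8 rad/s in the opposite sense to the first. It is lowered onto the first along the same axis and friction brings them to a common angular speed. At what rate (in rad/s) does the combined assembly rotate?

No external torque acts about the common axis, so total angular momentum is conserved.
Taking A's sense as positive: L = (1.800)(9.34) − (0.7440)(12.8) = 7.289 kg·m²·rad/s.
Combined I = 1.800 + 0.7440 = 2.544 kg·m².
ω_f = L / I = 7.289 / 2.544 = 2.865 rad/s.

|ω_f| ≈ 2.87 rad/s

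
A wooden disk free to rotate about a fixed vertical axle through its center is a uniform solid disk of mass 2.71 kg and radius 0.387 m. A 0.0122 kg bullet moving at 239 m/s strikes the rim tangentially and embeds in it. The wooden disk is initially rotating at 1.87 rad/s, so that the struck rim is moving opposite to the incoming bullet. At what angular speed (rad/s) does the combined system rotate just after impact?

The axle reaction passes through the axle and exerts no torque about it; angular momentum about the axle is conserved through the impact.
I_p = ½(2.71)(0.387)² = 0.2029 kg·m². Taking the sense of the bullet's angular momentum as positive, L_{bullet} = m v R = (0.0122)(239)(0.387) = 1.128 kg·m²/s.
L_i = −I_p ω_p + m v R = −(0.2029)(1.87) + 1.128 = 0.7489 kg·m²/s.
After sticking, I_f = I_p + m R² = 0.2029 + (0.0122)(0.387)² = 0.2048 kg·m².
ω_f = L_i / I_f = 0.7489 / 0.2048 = 3.657 rad/s.

|ω_f| ≈ 3.66 rad/s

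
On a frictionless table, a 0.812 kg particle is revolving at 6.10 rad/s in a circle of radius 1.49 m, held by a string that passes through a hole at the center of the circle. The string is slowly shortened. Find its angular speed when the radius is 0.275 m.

No torque about the axis ⇒ m r₁² ω₁ = m r₂² ω₂.
ω₂ = ω₁ (r₁/r₂)² = (6.10)(1.49/0.275)² = 179.1 rad/s.

ω₂ ≈ 179 rad/s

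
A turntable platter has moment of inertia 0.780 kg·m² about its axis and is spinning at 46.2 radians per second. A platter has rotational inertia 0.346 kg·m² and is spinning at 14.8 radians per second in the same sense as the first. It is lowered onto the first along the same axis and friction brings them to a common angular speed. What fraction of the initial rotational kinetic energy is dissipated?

The coupling torques are internal; angular momentum about the shared axis is conserved.
Taking A's sense as positive: L = (0.7800)(46.2) + (0.3460)(14.8) = 41.16 kg·m²·rad/s.
Combined I = 0.7800 + 0.3460 = 1.126 kg·m².
ω_f = L / I = 41.16 / 1.126 = 36.55 rad/s.
KE_i = ½ΣIω² = 870.3 J; KE_f = ½(1.126)(36.55)² = 752.2 J.
Fraction dissipated = (KE_i − KE_f)/KE_i = 0.1358.

fraction ≈ 0.136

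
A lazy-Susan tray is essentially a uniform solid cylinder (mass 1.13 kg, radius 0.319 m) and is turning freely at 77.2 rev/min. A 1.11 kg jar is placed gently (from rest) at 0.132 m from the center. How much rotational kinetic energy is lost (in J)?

No external torque acts about the center; L_before = L_after.
I_p = ½(1.13)(0.319)² = 0.05749 kg·m².
Added inertia Σmr² = (1.11)(0.132)² = 0.01934 kg·m²; I_f = 0.05749 + 0.01934 = 0.07684 kg·m².
ω_f = I_p ω_i / I_f = (0.05749)(77.2) / 0.07684 = 57.77 rpm.
KE_i = ½(0.05749)(8.084 rad/s)² = 1.879 J; KE_f = ½(0.07684)(6.049)² = 1.406 J.

energy lost ≈ 0.473 J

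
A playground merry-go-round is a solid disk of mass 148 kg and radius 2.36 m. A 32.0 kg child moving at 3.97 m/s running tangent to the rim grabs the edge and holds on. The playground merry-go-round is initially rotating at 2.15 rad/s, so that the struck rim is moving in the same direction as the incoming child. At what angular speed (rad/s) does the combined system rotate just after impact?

|ω_f| ≈ 2.01 rad/s

The axle reaction passes through the axle and exerts no torque about it; angular momentum about the axle is conserved through the impact.
I_p = ½(148)(2.36)² = 412.2 kg·m². Taking the sense of the child's angular momentum as positive, L_{child} = m v R = (32.0)(3.97)(2.36) = 299.8 kg·m²/s.
L_i = +I_p ω_p + m v R = +(412.2)(2.15) + 299.8 = 1186 kg·m²/s.
After sticking, I_f = I_p + m R² = 412.2 + (32.0)(2.36)² = 590.4 kg·m².
ω_f = L_i / I_f = 1186 / 590.4 = 2.009 rad/s.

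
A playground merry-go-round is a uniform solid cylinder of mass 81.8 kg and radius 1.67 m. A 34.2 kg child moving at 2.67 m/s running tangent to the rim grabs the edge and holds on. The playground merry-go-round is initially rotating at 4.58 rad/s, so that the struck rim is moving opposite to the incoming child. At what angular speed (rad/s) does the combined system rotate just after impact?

About the axle the impulsive forces during the collision are internal, so angular momentum about that axis is conserved.
I_p = ½(81.8)(1.67)² = 114.1 kg·m². Taking the sense of the child's angular momentum as positive, L_{child} = m v R = (34.2)(2.67)(1.67) = 152.5 kg·m²/s.
L_i = −I_p ω_p + m v R = −(114.1)(4.58) + 152.5 = -369.9 kg·m²/s.
After sticking, I_f = I_p + m R² = 114.1 + (34.2)(1.67)² = 209.4 kg·m².
ω_f = L_i / I_f = -369.9 / 209.4 = -1.766 rad/s.

|ω_f| ≈ 1.77 rad/s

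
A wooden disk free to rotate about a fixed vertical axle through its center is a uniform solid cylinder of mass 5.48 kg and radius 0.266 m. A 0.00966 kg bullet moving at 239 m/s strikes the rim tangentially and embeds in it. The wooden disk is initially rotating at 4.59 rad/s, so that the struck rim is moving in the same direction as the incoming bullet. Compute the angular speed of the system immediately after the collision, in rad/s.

The axle reaction passes through the axle and exerts no torque about it; angular momentum about the axle is conserved through the impact.
I_p = ½(5.48)(0.266)² = 0.1939 kg·m². Taking the sense of the bullet's angular momentum as positive, L_{bullet} = m v R = (0.00966)(239)(0.266) = 0.6141 kg·m²/s.
L_i = +I_p ω_p + m v R = +(0.1939)(4.59) + 0.6141 = 1.504 kg·m²/s.
After sticking, I_f = I_p + m R² = 0.1939 + (0.00966)(0.266)² = 0.1946 kg·m².
ω_f = L_i / I_f = 1.504 / 0.1946 = 7.730 rad/s.

|ω_f| ≈ 7.73 rad/s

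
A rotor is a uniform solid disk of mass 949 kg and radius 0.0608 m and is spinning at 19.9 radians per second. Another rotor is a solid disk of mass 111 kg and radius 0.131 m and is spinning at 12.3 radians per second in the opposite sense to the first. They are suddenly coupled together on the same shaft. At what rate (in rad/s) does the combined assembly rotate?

|ω_f| ≈ 8.57 rad/s

No external torque acts about the common axis, so total angular momentum is conserved.
Moments of inertia: I_A = ½(949)(0.0608)² = 1.754 kg·m²; I_B = ½(111)(0.131)² = 0.9524 kg·m².
Taking A's sense as positive: L = (1.754)(19.9) − (0.9524)(12.3) = 23.19 kg·m²·rad/s.
Combined I = 1.754 + 0.9524 = 2.706 kg·m².
ω_f = L / I = 23.19 / 2.706 = 8.569 rad/s.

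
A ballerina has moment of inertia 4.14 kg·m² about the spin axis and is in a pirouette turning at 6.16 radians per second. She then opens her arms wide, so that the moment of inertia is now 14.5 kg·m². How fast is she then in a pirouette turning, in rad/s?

ω₂ ≈ 1.76 rad/s

No external torque acts about the spin axis, so angular momentum is conserved.
ω₂ = I₁ω₁ / I₂ = (4.140)(6.16 rad/s) / (14.50) = 1.759 rad/s.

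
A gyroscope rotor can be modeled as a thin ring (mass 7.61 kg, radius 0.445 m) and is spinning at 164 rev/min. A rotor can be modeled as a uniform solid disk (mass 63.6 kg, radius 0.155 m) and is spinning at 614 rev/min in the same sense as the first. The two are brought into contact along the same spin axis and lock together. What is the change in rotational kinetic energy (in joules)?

ΔKE ≈ -563 J

The coupling torques are internal; angular momentum about the shared axis is conserved.
Moments of inertia: I_A = (7.61)(0.445)² = 1.507 kg·m²; I_B = ½(63.6)(0.155)² = 0.7640 kg·m².
Taking A's sense as positive: L = (1.507)(164) + (0.7640)(614) = 716.2 kg·m²·rpm.
Combined I = 1.507 + 0.7640 = 2.271 kg·m².
ω_f = L / I = 716.2 / 2.271 = 315.4 rpm.
KE_i = ½ΣIω² = 1802 J; KE_f = ½(2.271)(33.03)² = 1239 J.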